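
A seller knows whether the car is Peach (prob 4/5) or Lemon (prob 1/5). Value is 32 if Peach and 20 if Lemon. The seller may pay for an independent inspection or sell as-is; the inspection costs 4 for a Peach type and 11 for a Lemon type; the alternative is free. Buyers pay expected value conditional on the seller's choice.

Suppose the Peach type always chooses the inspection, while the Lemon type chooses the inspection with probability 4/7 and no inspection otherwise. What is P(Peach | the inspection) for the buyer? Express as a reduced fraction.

P(the inspection) = (4/5)·1 + (1/5)·(4/7) = 32/35.
By Bayes' rule, P(Peach | the inspection) = (4/5) / (32/35) = 7/8.

7/8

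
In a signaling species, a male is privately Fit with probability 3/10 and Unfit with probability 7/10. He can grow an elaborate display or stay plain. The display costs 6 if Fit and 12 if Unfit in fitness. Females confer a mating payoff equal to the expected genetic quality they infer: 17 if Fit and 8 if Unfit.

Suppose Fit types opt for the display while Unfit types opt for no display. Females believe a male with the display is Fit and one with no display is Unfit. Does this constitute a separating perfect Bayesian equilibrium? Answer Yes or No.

Under these beliefs, the display earns mating payoff 17 and no display earns mating payoff 8.
Fit: the display nets 17 − 6 = 11; no display nets 8. Fit prefers the display.
Unfit: the display nets 17 − 12 = 5; no display nets 8. Unfit prefers no display.
Neither type deviates, so the separating profile is an equilibrium.

Yes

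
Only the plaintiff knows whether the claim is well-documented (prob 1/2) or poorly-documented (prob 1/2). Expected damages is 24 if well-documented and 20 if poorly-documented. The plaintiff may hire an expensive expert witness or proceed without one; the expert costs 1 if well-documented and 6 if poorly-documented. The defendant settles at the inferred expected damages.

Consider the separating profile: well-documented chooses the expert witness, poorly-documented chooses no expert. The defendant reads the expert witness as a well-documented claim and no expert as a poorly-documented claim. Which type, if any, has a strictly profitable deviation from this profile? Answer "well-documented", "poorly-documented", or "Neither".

The expert witness pays 24; no expert pays 20.
well-documented: assigned the expert witness, nets 24 − 1 = 23; deviating to no expert nets 20.
poorly-documented: assigned no expert, nets 20; deviating to the expert witness nets 24 − 6 = 18.
Both types strictly prefer their assigned action; no profitable deviation.

Neither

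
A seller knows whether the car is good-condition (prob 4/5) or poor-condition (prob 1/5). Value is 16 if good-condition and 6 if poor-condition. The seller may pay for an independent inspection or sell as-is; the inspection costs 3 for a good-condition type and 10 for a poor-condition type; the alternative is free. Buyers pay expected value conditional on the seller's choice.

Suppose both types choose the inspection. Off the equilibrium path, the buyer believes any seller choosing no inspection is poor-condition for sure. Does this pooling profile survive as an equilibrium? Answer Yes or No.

No

On path, the buyer holds the prior and pays 4/5·16 + 1/5·6 = 14. Off path (no inspection), believing poor-condition, it pays 6.
good-condition: the inspection nets 14 − 3 = 11; no inspection nets 6. good-condition stays.
poor-condition: the inspection nets 14 − 10 = 4; no inspection nets 6. poor-condition would deviate.
A type deviates, so pooling fails.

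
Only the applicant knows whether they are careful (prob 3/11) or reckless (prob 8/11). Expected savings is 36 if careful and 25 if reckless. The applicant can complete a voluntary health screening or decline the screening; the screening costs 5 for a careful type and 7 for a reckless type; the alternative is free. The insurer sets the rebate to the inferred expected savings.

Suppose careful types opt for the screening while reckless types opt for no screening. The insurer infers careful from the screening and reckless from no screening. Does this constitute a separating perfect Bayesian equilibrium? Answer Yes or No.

Under these beliefs, the screening earns rebate 36 and no screening earns rebate 25.
careful: the screening nets 36 − 5 = 31; no screening nets 25. careful prefers the screening.
reckless: the screening nets 36 − 7 = 29; no screening nets 25. reckless would deviate to the screening.
reckless has a profitable deviation, so the profile is not an equilibrium.

No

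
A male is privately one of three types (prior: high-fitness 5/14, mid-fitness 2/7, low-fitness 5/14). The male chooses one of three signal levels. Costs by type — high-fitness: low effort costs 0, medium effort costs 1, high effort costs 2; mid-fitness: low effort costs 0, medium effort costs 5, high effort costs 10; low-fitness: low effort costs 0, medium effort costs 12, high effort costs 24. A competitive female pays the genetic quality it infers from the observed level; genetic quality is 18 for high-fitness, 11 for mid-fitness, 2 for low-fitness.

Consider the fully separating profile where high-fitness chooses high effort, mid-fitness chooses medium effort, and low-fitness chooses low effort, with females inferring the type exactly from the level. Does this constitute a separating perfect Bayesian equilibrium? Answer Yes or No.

Separating mating payoffs: high effort → 18, medium effort → 11, low effort → 2.
high-fitness (assigned high effort): low effort: 2 − 0 = 2; medium effort: 11 − 1 = 10; high effort: 18 − 2 = 16. high-fitness stays.
mid-fitness (assigned medium effort): low effort: 2 − 0 = 2; medium effort: 11 − 5 = 6; high effort: 18 − 10 = 8. mid-fitness prefers high effort.
low-fitness (assigned low effort): low effort: 2 − 0 = 2; medium effort: 11 − 12 = -1; high effort: 18 − 24 = -6. low-fitness stays.
At least one type deviates; the separating profile fails.

No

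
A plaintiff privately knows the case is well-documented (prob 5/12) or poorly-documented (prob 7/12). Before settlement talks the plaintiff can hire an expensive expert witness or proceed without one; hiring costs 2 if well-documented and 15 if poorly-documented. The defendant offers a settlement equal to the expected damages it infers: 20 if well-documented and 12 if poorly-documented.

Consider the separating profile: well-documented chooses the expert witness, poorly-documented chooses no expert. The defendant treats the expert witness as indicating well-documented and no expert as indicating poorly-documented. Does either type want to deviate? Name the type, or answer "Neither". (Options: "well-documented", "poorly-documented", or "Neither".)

The expert witness pays 20; no expert pays 12.
well-documented: assigned the expert witness, nets 20 − 2 = 18; deviating to no expert nets 12.
poorly-documented: assigned no expert, nets 12; deviating to the expert witness nets 20 − 15 = 5.
Both types strictly prefer their assigned action; no profitable deviation.

Neither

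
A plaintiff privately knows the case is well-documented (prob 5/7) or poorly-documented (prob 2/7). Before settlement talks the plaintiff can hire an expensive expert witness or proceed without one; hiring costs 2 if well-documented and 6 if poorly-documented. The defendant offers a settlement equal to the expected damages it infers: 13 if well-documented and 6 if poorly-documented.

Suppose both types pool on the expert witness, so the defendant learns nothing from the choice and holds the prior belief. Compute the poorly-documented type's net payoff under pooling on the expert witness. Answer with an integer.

5

Pooled settlement = 5/7·13 + 2/7·6 = 11.
poorly-documented pays cost 6 for the expert witness, so net payoff = 11 − 6 = 5.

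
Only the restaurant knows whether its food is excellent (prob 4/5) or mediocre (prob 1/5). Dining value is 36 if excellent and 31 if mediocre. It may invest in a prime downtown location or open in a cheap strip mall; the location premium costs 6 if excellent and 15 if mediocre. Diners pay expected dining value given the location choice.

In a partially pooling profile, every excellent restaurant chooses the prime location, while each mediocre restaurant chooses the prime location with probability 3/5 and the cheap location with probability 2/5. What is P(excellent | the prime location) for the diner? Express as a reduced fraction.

P(the prime location) = (4/5)·1 + (1/5)·(3/5) = 23/25.
By Bayes' rule, P(excellent | the prime location) = (4/5) / (23/25) = 20/23.

20/23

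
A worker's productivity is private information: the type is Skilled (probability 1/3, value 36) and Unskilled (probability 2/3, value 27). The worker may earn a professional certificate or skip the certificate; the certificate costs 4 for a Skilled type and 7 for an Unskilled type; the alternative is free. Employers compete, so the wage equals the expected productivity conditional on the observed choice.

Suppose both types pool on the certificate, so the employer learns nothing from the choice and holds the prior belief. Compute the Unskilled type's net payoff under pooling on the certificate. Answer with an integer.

23

Pooled wage = 1/3·36 + 2/3·27 = 30.
Unskilled pays cost 7 for the certificate, so net payoff = 30 − 7 = 23.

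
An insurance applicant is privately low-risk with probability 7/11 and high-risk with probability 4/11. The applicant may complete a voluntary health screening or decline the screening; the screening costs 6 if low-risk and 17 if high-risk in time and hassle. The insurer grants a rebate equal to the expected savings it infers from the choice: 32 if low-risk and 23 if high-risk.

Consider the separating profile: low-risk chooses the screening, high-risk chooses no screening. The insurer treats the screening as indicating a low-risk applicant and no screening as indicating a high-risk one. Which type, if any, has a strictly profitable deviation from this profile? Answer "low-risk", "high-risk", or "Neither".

The screening pays 32; no screening pays 23.
low-risk: assigned the screening, nets 32 − 6 = 26; deviating to no screening nets 23.
high-risk: assigned no screening, nets 23; deviating to the screening nets 32 − 17 = 15.
Both types strictly prefer their assigned action; no profitable deviation.

Neither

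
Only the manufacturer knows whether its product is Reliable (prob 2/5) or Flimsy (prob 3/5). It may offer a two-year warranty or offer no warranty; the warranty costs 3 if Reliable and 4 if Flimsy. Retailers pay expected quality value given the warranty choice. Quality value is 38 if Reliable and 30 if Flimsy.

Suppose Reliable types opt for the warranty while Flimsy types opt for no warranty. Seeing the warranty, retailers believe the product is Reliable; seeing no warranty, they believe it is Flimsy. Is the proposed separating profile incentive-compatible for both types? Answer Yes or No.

No

Under these beliefs, the warranty earns price 38 and no warranty earns price 30.
Reliable: the warranty nets 38 − 3 = 35; no warranty nets 30. Reliable prefers the warranty.
Flimsy: the warranty nets 38 − 4 = 34; no warranty nets 30. Flimsy would deviate to the warranty.
Flimsy has a profitable deviation, so the profile is not an equilibrium.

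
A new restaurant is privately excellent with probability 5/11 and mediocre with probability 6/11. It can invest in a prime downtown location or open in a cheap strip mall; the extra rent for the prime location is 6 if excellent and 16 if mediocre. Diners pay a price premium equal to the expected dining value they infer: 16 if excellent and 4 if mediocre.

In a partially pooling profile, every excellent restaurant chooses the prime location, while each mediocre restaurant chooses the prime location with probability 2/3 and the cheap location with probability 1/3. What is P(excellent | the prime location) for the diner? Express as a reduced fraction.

P(the prime location) = (5/11)·1 + (6/11)·(2/3) = 9/11.
By Bayes' rule, P(excellent | the prime location) = (5/11) / (9/11) = 5/9.

5/9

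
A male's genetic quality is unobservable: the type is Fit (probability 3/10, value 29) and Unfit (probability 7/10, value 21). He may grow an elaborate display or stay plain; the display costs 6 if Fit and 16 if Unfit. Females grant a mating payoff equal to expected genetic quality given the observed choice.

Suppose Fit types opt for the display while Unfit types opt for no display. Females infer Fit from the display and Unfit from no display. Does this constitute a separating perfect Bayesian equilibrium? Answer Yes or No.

Under these beliefs, the display earns mating payoff 29 and no display earns mating payoff 21.
Fit: the display nets 29 − 6 = 23; no display nets 21. Fit prefers the display.
Unfit: the display nets 29 − 16 = 13; no display nets 21. Unfit prefers no display.
Neither type deviates, so the separating profile is an equilibrium.

Yes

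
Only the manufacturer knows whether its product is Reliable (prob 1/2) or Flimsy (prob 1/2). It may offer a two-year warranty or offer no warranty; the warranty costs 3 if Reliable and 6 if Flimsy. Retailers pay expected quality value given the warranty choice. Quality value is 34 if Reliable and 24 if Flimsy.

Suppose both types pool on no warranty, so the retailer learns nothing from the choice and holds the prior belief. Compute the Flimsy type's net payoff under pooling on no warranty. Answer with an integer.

29

Pooled price = 1/2·34 + 1/2·24 = 29.
Flimsy pays no cost for no warranty, so net payoff = 29.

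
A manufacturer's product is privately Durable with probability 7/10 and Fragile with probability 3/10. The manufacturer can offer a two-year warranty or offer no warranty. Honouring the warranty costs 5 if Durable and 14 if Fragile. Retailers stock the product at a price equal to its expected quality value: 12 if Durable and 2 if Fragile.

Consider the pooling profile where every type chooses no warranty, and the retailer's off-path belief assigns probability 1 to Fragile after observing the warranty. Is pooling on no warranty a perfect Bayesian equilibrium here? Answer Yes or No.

Yes

On path, the retailer holds the prior and pays 7/10·12 + 3/10·2 = 9. Off path (the warranty), believing Fragile, it pays 2.
Durable: no warranty nets 9; the warranty nets 2 − 5 = -3. Durable stays.
Fragile: no warranty nets 9; the warranty nets 2 − 14 = -12. Fragile stays.
No type deviates, so pooling is sustained.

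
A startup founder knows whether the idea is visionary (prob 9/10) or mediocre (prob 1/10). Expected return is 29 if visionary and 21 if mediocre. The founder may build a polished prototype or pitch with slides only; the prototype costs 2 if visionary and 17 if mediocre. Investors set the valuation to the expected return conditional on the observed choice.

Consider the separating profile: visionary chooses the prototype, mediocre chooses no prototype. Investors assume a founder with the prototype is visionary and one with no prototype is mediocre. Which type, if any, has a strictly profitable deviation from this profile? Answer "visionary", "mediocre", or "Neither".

Neither

The prototype pays 29; no prototype pays 21.
visionary: assigned the prototype, nets 29 − 2 = 27; deviating to no prototype nets 21.
mediocre: assigned no prototype, nets 21; deviating to the prototype nets 29 − 17 = 12.
Both types strictly prefer their assigned action; no profitable deviation.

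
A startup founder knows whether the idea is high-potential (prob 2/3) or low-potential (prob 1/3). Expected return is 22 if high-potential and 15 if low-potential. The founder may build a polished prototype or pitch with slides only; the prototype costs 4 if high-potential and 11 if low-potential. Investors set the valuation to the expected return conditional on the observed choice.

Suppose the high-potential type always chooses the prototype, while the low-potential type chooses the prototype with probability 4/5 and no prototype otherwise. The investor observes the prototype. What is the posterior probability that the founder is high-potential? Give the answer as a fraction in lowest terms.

5/7

P(the prototype) = (2/3)·1 + (1/3)·(4/5) = 14/15.
By Bayes' rule, P(high-potential | the prototype) = (2/3) / (14/15) = 5/7.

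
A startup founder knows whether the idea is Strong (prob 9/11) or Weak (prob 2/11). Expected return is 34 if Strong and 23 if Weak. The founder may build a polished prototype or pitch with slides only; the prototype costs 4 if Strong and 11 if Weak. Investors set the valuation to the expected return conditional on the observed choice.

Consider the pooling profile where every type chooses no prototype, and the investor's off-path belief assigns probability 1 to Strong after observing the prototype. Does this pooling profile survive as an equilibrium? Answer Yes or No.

Yes

On path, the investor holds the prior and pays 9/11·34 + 2/11·23 = 32. Off path (the prototype), believing Strong, it pays 34.
Strong: no prototype nets 32; the prototype nets 34 − 4 = 30. Strong stays.
Weak: no prototype nets 32; the prototype nets 34 − 11 = 23. Weak stays.
No type deviates, so pooling is sustained.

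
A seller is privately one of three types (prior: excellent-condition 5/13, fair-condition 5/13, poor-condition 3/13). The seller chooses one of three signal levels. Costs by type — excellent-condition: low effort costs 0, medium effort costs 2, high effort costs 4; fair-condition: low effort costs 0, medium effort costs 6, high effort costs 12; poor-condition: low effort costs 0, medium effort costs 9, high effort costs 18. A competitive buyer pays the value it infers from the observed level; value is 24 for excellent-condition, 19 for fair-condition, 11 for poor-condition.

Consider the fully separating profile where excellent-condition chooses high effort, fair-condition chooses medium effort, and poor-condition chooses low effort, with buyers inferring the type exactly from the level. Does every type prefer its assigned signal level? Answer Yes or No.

Separating prices: high effort → 24, medium effort → 19, low effort → 11.
excellent-condition (assigned high effort): low effort: 11 − 0 = 11; medium effort: 19 − 2 = 17; high effort: 24 − 4 = 20. excellent-condition stays.
fair-condition (assigned medium effort): low effort: 11 − 0 = 11; medium effort: 19 − 6 = 13; high effort: 24 − 12 = 12. fair-condition stays.
poor-condition (assigned low effort): low effort: 11 − 0 = 11; medium effort: 19 − 9 = 10; high effort: 24 − 18 = 6. poor-condition stays.
Every type prefers its assigned level; separation holds.

Yes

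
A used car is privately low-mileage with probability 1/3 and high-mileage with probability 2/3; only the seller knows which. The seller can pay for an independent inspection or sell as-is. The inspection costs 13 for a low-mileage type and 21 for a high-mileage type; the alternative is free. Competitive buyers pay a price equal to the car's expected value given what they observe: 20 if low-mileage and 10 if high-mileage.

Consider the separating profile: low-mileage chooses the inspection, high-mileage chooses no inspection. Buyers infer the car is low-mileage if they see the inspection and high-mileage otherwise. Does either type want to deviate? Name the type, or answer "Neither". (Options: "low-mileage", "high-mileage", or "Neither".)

low-mileage

The inspection pays 20; no inspection pays 10.
low-mileage: assigned the inspection, nets 20 − 13 = 7; deviating to no inspection nets 10.
high-mileage: assigned no inspection, nets 10; deviating to the inspection nets 20 − 21 = -1.
The low-mileage type gains 3 by deviating.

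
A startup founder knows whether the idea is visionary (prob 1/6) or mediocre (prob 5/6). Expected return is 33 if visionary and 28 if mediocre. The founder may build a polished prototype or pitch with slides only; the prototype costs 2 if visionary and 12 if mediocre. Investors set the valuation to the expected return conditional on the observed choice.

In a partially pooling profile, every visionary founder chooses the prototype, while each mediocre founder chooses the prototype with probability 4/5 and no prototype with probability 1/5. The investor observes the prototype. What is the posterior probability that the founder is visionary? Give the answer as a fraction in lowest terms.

1/5

P(the prototype) = (1/6)·1 + (5/6)·(4/5) = 5/6.
By Bayes' rule, P(visionary | the prototype) = (1/6) / (5/6) = 1/5.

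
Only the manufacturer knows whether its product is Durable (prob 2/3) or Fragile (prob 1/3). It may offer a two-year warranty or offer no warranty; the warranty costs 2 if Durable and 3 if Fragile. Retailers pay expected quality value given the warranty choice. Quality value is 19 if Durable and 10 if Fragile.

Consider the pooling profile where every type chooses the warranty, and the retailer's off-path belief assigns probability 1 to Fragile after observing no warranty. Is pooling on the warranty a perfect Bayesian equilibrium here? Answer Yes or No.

Yes

On path, the retailer holds the prior and pays 2/3·19 + 1/3·10 = 16. Off path (no warranty), believing Fragile, it pays 10.
Durable: the warranty nets 16 − 2 = 14; no warranty nets 10. Durable stays.
Fragile: the warranty nets 16 − 3 = 13; no warranty nets 10. Fragile stays.
No type deviates, so pooling is sustained.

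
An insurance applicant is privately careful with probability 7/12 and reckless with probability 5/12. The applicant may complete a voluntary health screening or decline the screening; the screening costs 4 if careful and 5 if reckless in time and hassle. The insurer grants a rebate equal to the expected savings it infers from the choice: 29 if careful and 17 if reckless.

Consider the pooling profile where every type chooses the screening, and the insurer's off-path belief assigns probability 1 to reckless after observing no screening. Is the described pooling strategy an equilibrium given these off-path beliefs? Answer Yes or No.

On path, the insurer holds the prior and pays 7/12·29 + 5/12·17 = 24. Off path (no screening), believing reckless, it pays 17.
careful: the screening nets 24 − 4 = 20; no screening nets 17. careful stays.
reckless: the screening nets 24 − 5 = 19; no screening nets 17. reckless stays.
No type deviates, so pooling is sustained.

Yes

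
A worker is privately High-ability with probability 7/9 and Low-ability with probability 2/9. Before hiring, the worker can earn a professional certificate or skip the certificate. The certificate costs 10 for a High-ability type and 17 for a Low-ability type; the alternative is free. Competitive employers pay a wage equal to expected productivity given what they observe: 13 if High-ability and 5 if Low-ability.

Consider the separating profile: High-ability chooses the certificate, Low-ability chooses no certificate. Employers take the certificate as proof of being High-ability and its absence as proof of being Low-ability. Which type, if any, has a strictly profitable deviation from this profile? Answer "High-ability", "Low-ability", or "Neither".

High-ability

The certificate pays 13; no certificate pays 5.
High-ability: assigned the certificate, nets 13 − 10 = 3; deviating to no certificate nets 5.
Low-ability: assigned no certificate, nets 5; deviating to the certificate nets 13 − 17 = -4.
The High-ability type gains 2 by deviating.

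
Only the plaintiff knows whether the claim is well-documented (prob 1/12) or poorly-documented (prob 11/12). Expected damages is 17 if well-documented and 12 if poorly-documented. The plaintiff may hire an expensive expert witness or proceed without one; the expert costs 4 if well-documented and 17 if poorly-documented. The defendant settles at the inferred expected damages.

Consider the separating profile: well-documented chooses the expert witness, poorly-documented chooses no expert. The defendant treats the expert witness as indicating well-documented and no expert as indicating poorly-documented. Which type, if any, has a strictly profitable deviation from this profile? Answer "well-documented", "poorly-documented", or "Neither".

Neither

The expert witness pays 17; no expert pays 12.
well-documented: assigned the expert witness, nets 17 − 4 = 13; deviating to no expert nets 12.
poorly-documented: assigned no expert, nets 12; deviating to the expert witness nets 17 − 17 = 0.
Both types strictly prefer their assigned action; no profitable deviation.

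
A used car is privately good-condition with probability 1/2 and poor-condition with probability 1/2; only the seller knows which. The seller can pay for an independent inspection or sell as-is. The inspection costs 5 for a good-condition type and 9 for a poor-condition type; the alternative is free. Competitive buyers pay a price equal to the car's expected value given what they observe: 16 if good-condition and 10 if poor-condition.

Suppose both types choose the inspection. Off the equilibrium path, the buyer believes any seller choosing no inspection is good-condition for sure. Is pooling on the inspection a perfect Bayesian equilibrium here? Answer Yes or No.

On path, the buyer holds the prior and pays 1/2·16 + 1/2·10 = 13. Off path (no inspection), believing good-condition, it pays 16.
good-condition: the inspection nets 13 − 5 = 8; no inspection nets 16. good-condition would deviate.
poor-condition: the inspection nets 13 − 9 = 4; no inspection nets 16. poor-condition would deviate.
A type deviates, so pooling fails.

No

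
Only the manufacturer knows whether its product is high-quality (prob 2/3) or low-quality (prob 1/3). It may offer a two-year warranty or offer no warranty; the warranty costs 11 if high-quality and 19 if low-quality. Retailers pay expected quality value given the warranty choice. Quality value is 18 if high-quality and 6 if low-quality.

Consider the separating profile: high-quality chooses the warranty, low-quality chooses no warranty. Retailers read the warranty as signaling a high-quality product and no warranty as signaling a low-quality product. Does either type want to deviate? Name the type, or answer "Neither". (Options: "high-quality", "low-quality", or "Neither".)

Neither

The warranty pays 18; no warranty pays 6.
high-quality: assigned the warranty, nets 18 − 11 = 7; deviating to no warranty nets 6.
low-quality: assigned no warranty, nets 6; deviating to the warranty nets 18 − 19 = -1.
Both types strictly prefer their assigned action; no profitable deviation.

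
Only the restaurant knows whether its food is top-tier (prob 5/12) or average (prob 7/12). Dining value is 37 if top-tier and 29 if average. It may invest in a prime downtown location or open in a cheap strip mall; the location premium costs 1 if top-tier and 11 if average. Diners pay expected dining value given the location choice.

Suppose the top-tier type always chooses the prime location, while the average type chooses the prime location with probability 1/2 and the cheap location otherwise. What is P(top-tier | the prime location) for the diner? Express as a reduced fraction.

10/17

P(the prime location) = (5/12)·1 + (7/12)·(1/2) = 17/24.
By Bayes' rule, P(top-tier | the prime location) = (5/12) / (17/24) = 10/17.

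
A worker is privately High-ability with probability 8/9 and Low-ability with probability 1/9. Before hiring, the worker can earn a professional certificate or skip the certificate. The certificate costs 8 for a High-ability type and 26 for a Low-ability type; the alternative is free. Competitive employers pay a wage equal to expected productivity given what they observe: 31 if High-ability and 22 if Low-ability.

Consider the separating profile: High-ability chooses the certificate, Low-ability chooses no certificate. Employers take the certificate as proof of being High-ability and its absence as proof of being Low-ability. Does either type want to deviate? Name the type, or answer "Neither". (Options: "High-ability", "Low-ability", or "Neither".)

The certificate pays 31; no certificate pays 22.
High-ability: assigned the certificate, nets 31 − 8 = 23; deviating to no certificate nets 22.
Low-ability: assigned no certificate, nets 22; deviating to the certificate nets 31 − 26 = 5.
Both types strictly prefer their assigned action; no profitable deviation.

Neither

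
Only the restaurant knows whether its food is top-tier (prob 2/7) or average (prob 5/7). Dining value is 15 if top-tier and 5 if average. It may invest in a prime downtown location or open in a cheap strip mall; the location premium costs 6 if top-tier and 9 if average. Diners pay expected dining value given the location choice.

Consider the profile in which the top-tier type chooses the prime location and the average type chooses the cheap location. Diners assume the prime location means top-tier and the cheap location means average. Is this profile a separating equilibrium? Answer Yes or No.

Under these beliefs, the prime location earns price premium 15 and the cheap location earns price premium 5.
top-tier: the prime location nets 15 − 6 = 9; the cheap location nets 5. top-tier prefers the prime location.
average: the prime location nets 15 − 9 = 6; the cheap location nets 5. average would deviate to the prime location.
average has a profitable deviation, so the profile is not an equilibrium.

No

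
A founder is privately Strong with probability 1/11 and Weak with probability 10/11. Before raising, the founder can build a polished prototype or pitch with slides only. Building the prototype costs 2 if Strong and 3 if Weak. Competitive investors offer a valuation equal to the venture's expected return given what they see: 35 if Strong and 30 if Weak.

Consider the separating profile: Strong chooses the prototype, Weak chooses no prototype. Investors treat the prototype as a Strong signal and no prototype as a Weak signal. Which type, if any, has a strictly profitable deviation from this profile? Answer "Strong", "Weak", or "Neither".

Weak

The prototype pays 35; no prototype pays 30.
Strong: assigned the prototype, nets 35 − 2 = 33; deviating to no prototype nets 30.
Weak: assigned no prototype, nets 30; deviating to the prototype nets 35 − 3 = 32.
The Weak type gains 2 by deviating.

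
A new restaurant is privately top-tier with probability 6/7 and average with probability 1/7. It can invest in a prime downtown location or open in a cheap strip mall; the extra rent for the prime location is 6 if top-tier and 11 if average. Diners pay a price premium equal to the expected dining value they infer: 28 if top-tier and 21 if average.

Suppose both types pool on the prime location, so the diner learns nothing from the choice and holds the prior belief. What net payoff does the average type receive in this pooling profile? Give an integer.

16

Pooled price premium = 6/7·28 + 1/7·21 = 27.
average pays cost 11 for the prime location, so net payoff = 27 − 11 = 16.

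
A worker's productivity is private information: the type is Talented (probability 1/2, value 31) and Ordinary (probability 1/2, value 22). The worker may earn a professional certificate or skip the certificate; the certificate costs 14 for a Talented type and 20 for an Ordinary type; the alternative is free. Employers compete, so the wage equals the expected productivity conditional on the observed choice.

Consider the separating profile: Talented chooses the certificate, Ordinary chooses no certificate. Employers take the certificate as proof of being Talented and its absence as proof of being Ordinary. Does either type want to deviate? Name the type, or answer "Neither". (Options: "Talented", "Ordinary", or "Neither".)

Talented

The certificate pays 31; no certificate pays 22.
Talented: assigned the certificate, nets 31 − 14 = 17; deviating to no certificate nets 22.
Ordinary: assigned no certificate, nets 22; deviating to the certificate nets 31 − 20 = 11.
The Talented type gains 5 by deviating.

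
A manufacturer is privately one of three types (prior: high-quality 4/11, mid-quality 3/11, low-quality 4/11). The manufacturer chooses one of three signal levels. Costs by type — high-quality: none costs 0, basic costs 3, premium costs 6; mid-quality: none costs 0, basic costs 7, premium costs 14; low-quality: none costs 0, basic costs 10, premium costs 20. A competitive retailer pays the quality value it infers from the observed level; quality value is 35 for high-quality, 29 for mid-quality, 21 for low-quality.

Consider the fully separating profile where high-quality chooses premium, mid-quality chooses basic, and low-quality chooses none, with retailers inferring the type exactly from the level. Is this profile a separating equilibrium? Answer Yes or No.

Separating prices: premium → 35, basic → 29, none → 21.
high-quality (assigned premium): none: 21 − 0 = 21; basic: 29 − 3 = 26; premium: 35 − 6 = 29. high-quality stays.
mid-quality (assigned basic): none: 21 − 0 = 21; basic: 29 − 7 = 22; premium: 35 − 14 = 21. mid-quality stays.
low-quality (assigned none): none: 21 − 0 = 21; basic: 29 − 10 = 19; premium: 35 − 20 = 15. low-quality stays.
Every type prefers its assigned level; separation holds.

Yes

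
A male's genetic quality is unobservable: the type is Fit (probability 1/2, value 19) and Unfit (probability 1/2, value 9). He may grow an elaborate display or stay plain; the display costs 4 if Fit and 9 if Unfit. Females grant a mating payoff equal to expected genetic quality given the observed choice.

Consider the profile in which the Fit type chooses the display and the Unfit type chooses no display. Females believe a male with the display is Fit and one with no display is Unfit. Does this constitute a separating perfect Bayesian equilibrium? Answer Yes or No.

No

Under these beliefs, the display earns mating payoff 19 and no display earns mating payoff 9.
Fit: the display nets 19 − 4 = 15; no display nets 9. Fit prefers the display.
Unfit: the display nets 19 − 9 = 10; no display nets 9. Unfit would deviate to the display.
Unfit has a profitable deviation, so the profile is not an equilibrium.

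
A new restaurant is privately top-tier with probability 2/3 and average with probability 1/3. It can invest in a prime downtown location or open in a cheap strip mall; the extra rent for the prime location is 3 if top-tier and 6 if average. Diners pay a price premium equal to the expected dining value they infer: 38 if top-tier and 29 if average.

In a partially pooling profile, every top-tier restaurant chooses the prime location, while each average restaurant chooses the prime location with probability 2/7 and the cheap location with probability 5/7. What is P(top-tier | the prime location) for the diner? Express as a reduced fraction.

P(the prime location) = (2/3)·1 + (1/3)·(2/7) = 16/21.
By Bayes' rule, P(top-tier | the prime location) = (2/3) / (16/21) = 7/8.

7/8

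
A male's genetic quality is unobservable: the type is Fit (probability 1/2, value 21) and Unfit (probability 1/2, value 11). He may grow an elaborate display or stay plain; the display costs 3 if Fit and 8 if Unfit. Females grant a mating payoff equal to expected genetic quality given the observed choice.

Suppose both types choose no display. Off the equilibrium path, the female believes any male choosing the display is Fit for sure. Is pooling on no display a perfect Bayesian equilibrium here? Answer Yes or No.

On path, the female holds the prior and pays 1/2·21 + 1/2·11 = 16. Off path (the display), believing Fit, it pays 21.
Fit: no display nets 16; the display nets 21 − 3 = 18. Fit would deviate.
Unfit: no display nets 16; the display nets 21 − 8 = 13. Unfit stays.
A type deviates, so pooling fails.

No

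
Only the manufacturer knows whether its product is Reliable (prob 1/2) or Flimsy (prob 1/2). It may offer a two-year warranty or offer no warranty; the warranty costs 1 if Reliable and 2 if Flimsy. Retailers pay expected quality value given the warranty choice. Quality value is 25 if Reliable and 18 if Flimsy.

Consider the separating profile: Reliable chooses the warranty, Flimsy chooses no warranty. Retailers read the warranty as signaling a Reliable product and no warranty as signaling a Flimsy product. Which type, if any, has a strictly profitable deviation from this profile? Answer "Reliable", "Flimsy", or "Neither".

Flimsy

The warranty pays 25; no warranty pays 18.
Reliable: assigned the warranty, nets 25 − 1 = 24; deviating to no warranty nets 18.
Flimsy: assigned no warranty, nets 18; deviating to the warranty nets 25 − 2 = 23.
The Flimsy type gains 5 by deviating.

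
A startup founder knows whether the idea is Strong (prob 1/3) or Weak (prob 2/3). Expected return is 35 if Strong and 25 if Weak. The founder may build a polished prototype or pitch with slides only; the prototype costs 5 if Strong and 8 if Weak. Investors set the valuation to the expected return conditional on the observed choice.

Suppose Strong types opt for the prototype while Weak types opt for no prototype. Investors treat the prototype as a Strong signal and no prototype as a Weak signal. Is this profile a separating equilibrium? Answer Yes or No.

Under these beliefs, the prototype earns valuation 35 and no prototype earns valuation 25.
Strong: the prototype nets 35 − 5 = 30; no prototype nets 25. Strong prefers the prototype.
Weak: the prototype nets 35 − 8 = 27; no prototype nets 25. Weak would deviate to the prototype.
Weak has a profitable deviation, so the profile is not an equilibrium.

No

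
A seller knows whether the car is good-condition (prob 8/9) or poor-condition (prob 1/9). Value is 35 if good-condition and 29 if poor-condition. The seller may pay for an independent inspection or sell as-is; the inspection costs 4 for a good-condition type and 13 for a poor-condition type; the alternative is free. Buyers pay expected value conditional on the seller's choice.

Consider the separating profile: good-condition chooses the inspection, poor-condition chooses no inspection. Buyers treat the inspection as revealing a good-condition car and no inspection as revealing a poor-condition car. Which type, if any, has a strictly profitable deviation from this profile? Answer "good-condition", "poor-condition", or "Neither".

The inspection pays 35; no inspection pays 29.
good-condition: assigned the inspection, nets 35 − 4 = 31; deviating to no inspection nets 29.
poor-condition: assigned no inspection, nets 29; deviating to the inspection nets 35 − 13 = 22.
Both types strictly prefer their assigned action; no profitable deviation.

Neither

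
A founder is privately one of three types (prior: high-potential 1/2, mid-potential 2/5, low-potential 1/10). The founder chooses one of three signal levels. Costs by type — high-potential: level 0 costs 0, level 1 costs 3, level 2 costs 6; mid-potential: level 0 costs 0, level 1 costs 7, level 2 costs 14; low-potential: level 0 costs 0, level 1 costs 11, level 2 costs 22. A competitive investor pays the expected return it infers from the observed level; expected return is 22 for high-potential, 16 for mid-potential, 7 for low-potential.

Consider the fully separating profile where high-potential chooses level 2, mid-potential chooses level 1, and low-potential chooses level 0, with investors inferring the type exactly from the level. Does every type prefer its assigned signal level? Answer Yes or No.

Separating valuations: level 2 → 22, level 1 → 16, level 0 → 7.
high-potential (assigned level 2): level 0: 7 − 0 = 7; level 1: 16 − 3 = 13; level 2: 22 − 6 = 16. high-potential stays.
mid-potential (assigned level 1): level 0: 7 − 0 = 7; level 1: 16 − 7 = 9; level 2: 22 − 14 = 8. mid-potential stays.
low-potential (assigned level 0): level 0: 7 − 0 = 7; level 1: 16 − 11 = 5; level 2: 22 − 22 = 0. low-potential stays.
Every type prefers its assigned level; separation holds.

Yes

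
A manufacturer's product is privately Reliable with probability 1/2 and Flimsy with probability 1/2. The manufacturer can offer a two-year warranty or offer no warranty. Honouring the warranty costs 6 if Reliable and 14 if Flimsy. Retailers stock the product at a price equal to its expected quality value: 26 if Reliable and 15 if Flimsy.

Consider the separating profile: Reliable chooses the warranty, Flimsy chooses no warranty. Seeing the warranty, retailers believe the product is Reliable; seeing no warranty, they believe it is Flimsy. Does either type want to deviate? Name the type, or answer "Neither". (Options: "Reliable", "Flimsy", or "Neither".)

The warranty pays 26; no warranty pays 15.
Reliable: assigned the warranty, nets 26 − 6 = 20; deviating to no warranty nets 15.
Flimsy: assigned no warranty, nets 15; deviating to the warranty nets 26 − 14 = 12.
Both types strictly prefer their assigned action; no profitable deviation.

Neither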